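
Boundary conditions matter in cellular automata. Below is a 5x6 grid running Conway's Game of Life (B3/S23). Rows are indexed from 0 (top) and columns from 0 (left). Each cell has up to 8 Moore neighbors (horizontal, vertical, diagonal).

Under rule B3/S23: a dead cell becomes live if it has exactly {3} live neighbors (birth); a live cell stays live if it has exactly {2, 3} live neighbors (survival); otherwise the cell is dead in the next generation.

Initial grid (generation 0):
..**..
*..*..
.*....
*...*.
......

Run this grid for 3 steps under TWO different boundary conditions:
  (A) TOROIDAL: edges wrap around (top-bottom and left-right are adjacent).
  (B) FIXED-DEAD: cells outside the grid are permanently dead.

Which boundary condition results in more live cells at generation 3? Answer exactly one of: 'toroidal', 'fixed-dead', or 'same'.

Answer: toroidal

Derivation:
Under TOROIDAL boundary, generation 3:
......
**..**
*.**.*
*..*..
..***.
Population = 13

Under FIXED-DEAD boundary, generation 3:
.***..
*..*..
*.*...
.*....
......
Population = 8

Comparison: toroidal=13, fixed-dead=8 -> toroidal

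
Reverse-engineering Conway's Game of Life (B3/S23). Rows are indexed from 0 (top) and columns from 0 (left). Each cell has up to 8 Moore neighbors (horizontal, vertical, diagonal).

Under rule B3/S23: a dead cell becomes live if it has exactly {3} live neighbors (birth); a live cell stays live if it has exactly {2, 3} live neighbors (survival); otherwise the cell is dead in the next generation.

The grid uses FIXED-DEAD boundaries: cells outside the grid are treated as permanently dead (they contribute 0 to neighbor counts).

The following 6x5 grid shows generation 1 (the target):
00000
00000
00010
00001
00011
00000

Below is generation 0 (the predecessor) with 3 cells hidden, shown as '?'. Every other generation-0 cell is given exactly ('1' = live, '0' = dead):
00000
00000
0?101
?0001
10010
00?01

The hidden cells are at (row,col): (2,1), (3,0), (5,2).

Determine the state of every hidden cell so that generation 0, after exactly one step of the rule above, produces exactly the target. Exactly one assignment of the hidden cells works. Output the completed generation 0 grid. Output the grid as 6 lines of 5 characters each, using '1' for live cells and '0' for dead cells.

Answer: 00000
00000
00101
00001
10010
00001

Derivation:
Hidden generation-0 cells (in order): (2,1), (3,0), (5,2).
A hidden cell only influences target cells in its own 3x3 neighborhood. Try each of the 2^3 = 8 assignments, step the completed generation 0 forward once under B3/S23, and compare with the target:
  (2,1)=0 (3,0)=0 (5,2)=0 -> step reproduces the target at every cell -> ACCEPT
  (2,1)=0 (3,0)=0 (5,2)=1 -> step gives (5,3)='1' but target has '0' -> reject
  (2,1)=0 (3,0)=1 (5,2)=0 -> step gives (3,1)='1' but target has '0' -> reject
  (2,1)=0 (3,0)=1 (5,2)=1 -> step gives (3,1)='1' but target has '0' -> reject
  (2,1)=1 (3,0)=0 (5,2)=0 -> step gives (3,1)='1' but target has '0' -> reject
  (2,1)=1 (3,0)=0 (5,2)=1 -> step gives (3,1)='1' but target has '0' -> reject
  (2,1)=1 (3,0)=1 (5,2)=0 -> step gives (2,1)='1' but target has '0' -> reject
  (2,1)=1 (3,0)=1 (5,2)=1 -> step gives (2,1)='1' but target has '0' -> reject
Unique solution: (2,1)=dead, (3,0)=dead, (5,2)=dead.
Check: live-neighbor counts of every cell in the completed generation 0:
00000
01121
01031
12242
01123
11121
Applying B3/S23 to generation 0 with these counts gives:
00000
00000
00010
00001
00011
00000
which matches the target exactly.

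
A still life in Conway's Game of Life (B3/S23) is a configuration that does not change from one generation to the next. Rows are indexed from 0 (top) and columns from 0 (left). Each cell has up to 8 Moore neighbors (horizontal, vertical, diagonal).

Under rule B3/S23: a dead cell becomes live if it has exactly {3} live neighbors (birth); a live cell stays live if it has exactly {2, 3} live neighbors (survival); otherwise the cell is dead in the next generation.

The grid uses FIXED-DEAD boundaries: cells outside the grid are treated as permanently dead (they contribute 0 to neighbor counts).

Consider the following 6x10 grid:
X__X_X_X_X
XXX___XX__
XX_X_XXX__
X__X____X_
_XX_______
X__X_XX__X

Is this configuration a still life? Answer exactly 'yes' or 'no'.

Answer: no

Derivation:
Compute generation 1 and compare to generation 0 (given above):
Generation 1:
X_X____XX_
___X______
___XXX__X_
X__XX_XX__
XXXXX_____
_XX_______
Cell (0,2) differs: gen0=0 vs gen1=1 -> NOT a still life.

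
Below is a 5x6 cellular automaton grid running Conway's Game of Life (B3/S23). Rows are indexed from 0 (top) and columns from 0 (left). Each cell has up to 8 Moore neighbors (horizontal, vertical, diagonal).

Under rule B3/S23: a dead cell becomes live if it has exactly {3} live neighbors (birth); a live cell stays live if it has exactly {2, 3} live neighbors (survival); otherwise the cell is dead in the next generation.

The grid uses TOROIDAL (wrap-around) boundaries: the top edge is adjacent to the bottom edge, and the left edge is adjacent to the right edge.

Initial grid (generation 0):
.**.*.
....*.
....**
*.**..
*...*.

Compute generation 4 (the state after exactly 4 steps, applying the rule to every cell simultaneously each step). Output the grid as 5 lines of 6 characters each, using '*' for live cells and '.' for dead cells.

Simulating step by step:
Generation 0 (given above): 11 live cells
Generation 1: 10 live cells
.*..*.
....*.
....**
**.*..
*...*.
Generation 2: 15 live cells
...**.
...**.
*..***
**.*..
*.***.
Generation 3: 4 live cells
......
..*...
**....
......
*.....
Generation 4: 4 live cells
(generation 4 grid is the final answer)

Answer: ......
.*....
.*....
**....
......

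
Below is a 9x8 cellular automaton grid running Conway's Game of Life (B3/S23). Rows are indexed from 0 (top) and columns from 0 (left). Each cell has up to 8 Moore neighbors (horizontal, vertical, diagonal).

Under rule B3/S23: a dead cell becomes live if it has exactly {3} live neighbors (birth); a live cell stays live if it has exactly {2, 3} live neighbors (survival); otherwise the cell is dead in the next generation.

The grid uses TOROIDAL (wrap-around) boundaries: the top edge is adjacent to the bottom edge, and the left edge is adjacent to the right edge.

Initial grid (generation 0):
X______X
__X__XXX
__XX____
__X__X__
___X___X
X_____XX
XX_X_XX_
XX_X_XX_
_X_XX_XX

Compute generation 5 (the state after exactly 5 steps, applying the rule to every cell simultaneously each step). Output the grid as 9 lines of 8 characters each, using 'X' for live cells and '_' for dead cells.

Simulating step by step:
Generation 0 (given above): 30 live cells
Generation 1: 27 live cells
_XXXX___
XXXX__XX
_XXXXX__
__X_X___
X______X
_XX_XX__
________
___X____
_X_XX___
Generation 2: 24 live cells
_____X_X
______XX
_____XXX
X_X_XX__
X_X_XX__
XX______
__XXX___
__XXX___
_X______
Generation 3: 19 live cells
X______X
X_______
X___X___
X_______
X_X_XX_X
X____X__
____X___
_X__X___
__XXX___
Generation 4: 34 live cells
XX_X___X
XX______
XX_____X
X__XXX__
X___XXXX
XX_X_XXX
____XX__
__X_XX__
XXXXX___
Generation 5: 17 live cells
(generation 5 grid is the final answer)

Answer: ___XX__X
________
__X_X__X
___X____
__X_____
_X_X____
XXX____X
__X_____
_____X_X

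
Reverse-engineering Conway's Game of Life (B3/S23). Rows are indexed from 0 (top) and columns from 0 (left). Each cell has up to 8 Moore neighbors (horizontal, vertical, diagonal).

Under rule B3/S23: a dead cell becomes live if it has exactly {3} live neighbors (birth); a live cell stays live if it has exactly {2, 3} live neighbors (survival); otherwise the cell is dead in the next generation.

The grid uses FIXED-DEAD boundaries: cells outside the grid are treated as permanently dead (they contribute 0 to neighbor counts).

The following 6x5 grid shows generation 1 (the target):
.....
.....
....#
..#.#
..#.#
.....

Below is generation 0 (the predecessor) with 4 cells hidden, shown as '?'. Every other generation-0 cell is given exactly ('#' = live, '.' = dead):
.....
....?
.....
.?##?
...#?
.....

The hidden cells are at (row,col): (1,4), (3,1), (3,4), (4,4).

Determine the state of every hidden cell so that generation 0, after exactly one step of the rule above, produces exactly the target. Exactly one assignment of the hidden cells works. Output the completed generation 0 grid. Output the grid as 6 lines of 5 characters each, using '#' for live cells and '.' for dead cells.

Hidden generation-0 cells (in order): (1,4), (3,1), (3,4), (4,4).
A hidden cell only influences target cells in its own 3x3 neighborhood. Try each of the 2^4 = 16 assignments, step the completed generation 0 forward once under B3/S23, and compare with the target:
  (1,4)=. (3,1)=. (3,4)=. (4,4)=. -> step gives (2,4)='.' but target has '#' -> reject
  (1,4)=. (3,1)=. (3,4)=. (4,4)=# -> step gives (2,4)='.' but target has '#' -> reject
  (1,4)=. (3,1)=. (3,4)=# (4,4)=. -> step gives (2,3)='#' but target has '.' -> reject
  (1,4)=. (3,1)=. (3,4)=# (4,4)=# -> step gives (2,3)='#' but target has '.' -> reject
  (1,4)=. (3,1)=# (3,4)=. (4,4)=. -> step gives (2,2)='#' but target has '.' -> reject
  (1,4)=. (3,1)=# (3,4)=. (4,4)=# -> step gives (2,2)='#' but target has '.' -> reject
  (1,4)=. (3,1)=# (3,4)=# (4,4)=. -> step gives (2,2)='#' but target has '.' -> reject
  (1,4)=. (3,1)=# (3,4)=# (4,4)=# -> step gives (2,2)='#' but target has '.' -> reject
  (1,4)=# (3,1)=. (3,4)=. (4,4)=. -> step gives (2,3)='#' but target has '.' -> reject
  (1,4)=# (3,1)=. (3,4)=. (4,4)=# -> step gives (2,3)='#' but target has '.' -> reject
  (1,4)=# (3,1)=. (3,4)=# (4,4)=. -> step gives (3,3)='#' but target has '.' -> reject
  (1,4)=# (3,1)=. (3,4)=# (4,4)=# -> step reproduces the target at every cell -> ACCEPT
  (1,4)=# (3,1)=# (3,4)=. (4,4)=. -> step gives (2,2)='#' but target has '.' -> reject
  (1,4)=# (3,1)=# (3,4)=. (4,4)=# -> step gives (2,2)='#' but target has '.' -> reject
  (1,4)=# (3,1)=# (3,4)=# (4,4)=. -> step gives (2,2)='#' but target has '.' -> reject
  (1,4)=# (3,1)=# (3,4)=# (4,4)=# -> step gives (2,2)='#' but target has '.' -> reject
Unique solution: (1,4)=live, (3,1)=dead, (3,4)=live, (4,4)=live.
Check: live-neighbor counts of every cell in the completed generation 0:
00011
00010
01243
01243
01343
00122
Applying B3/S23 to generation 0 with these counts gives:
.....
.....
....#
..#.#
..#.#
.....
which matches the target exactly.

Answer: .....
....#
.....
..###
...##
.....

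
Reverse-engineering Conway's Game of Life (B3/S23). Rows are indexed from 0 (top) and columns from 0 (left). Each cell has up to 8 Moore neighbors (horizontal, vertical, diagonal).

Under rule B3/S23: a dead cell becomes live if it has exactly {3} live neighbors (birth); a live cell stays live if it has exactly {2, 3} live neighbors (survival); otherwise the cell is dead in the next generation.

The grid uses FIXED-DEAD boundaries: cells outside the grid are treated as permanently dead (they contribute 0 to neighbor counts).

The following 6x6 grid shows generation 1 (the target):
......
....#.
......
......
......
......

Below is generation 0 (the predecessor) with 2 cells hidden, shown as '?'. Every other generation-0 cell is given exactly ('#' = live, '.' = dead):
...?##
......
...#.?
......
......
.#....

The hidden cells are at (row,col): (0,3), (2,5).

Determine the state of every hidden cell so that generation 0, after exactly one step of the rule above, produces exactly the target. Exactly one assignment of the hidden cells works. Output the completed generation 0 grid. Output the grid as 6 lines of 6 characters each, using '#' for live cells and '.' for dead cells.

Hidden generation-0 cells (in order): (0,3), (2,5).
A hidden cell only influences target cells in its own 3x3 neighborhood. Try each of the 2^2 = 4 assignments, step the completed generation 0 forward once under B3/S23, and compare with the target:
  (0,3)=. (2,5)=. -> step reproduces the target at every cell -> ACCEPT
  (0,3)=. (2,5)=# -> step gives (1,4)='.' but target has '#' -> reject
  (0,3)=# (2,5)=. -> step gives (0,4)='#' but target has '.' -> reject
  (0,3)=# (2,5)=# -> step gives (0,4)='#' but target has '.' -> reject
Unique solution: (0,3)=dead, (2,5)=dead.
Check: live-neighbor counts of every cell in the completed generation 0:
000111
001232
001010
001110
111000
101000
Applying B3/S23 to generation 0 with these counts gives:
......
....#.
......
......
......
......
which matches the target exactly.

Answer: ....##
......
...#..
......
......
.#....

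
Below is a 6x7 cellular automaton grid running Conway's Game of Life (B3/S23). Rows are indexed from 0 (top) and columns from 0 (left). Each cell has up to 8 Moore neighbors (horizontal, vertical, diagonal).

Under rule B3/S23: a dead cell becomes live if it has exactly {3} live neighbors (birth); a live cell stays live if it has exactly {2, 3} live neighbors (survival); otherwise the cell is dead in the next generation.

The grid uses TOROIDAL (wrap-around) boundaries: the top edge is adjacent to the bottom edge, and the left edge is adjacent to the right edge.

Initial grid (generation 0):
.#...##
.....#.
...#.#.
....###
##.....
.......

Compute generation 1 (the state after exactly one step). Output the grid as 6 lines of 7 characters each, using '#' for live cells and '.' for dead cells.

Simulating step by step:
Generation 0 (given above): 11 live cells
Generation 1: 12 live cells
(generation 1 grid is the final answer)

Answer: .....##
.....#.
.......
#...###
#....##
.#....#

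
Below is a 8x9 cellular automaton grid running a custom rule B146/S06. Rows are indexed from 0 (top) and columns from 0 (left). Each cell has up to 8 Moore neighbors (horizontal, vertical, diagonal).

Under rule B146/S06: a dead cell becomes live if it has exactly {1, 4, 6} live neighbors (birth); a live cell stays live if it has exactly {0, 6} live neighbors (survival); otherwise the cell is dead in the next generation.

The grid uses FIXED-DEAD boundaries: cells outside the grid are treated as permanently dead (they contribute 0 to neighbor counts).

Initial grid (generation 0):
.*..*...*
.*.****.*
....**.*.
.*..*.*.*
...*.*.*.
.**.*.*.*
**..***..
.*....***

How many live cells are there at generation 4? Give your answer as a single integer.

Simulating step by step:
Generation 0 (given above): 33 live cells
Generation 1: 17 live cells
.....*...
.......*.
...*.*...
**.....*.
..*.*.*..
...*.*.*.
..*....*.
...*.*...
Generation 2: 19 live cells
....**.**
..**...**
...*.*...
........*
.........
......*..
.*..*.*..
.*...*.**
Generation 3: 23 live cells
.*.......
.*....*..
.*...*...
..**.****
.....**.*
*****....
...*.*.*.
...*.....
Generation 4: 17 live cells
.....***.
....*..*.
..*....*.
*...*....
.*.......
.....**..
.......**
.....*.**
Population at generation 4: 17

Answer: 17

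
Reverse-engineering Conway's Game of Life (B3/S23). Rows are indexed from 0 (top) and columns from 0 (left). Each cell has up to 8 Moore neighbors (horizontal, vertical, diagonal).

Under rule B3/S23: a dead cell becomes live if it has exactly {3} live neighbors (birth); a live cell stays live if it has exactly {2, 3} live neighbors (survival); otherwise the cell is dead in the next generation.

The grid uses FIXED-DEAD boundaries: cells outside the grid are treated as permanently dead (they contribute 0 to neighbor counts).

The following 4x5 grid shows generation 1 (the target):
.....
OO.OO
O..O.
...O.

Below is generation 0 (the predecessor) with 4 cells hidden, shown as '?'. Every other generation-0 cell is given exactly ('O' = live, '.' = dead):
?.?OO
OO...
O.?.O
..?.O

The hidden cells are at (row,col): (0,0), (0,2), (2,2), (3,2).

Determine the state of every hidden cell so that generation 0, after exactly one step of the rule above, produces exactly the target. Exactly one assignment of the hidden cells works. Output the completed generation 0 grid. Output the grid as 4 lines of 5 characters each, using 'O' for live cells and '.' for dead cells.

Answer: ...OO
OO...
O...O
..O.O

Derivation:
Hidden generation-0 cells (in order): (0,0), (0,2), (2,2), (3,2).
A hidden cell only influences target cells in its own 3x3 neighborhood. Try each of the 2^4 = 16 assignments, step the completed generation 0 forward once under B3/S23, and compare with the target:
  (0,0)=. (0,2)=. (2,2)=. (3,2)=. -> step gives (2,1)='O' but target has '.' -> reject
  (0,0)=. (0,2)=. (2,2)=. (3,2)=O -> step reproduces the target at every cell -> ACCEPT
  (0,0)=. (0,2)=. (2,2)=O (3,2)=. -> step gives (1,2)='O' but target has '.' -> reject
  (0,0)=. (0,2)=. (2,2)=O (3,2)=O -> step gives (1,2)='O' but target has '.' -> reject
  (0,0)=. (0,2)=O (2,2)=. (3,2)=. -> step gives (0,1)='O' but target has '.' -> reject
  (0,0)=. (0,2)=O (2,2)=. (3,2)=O -> step gives (0,1)='O' but target has '.' -> reject
  (0,0)=. (0,2)=O (2,2)=O (3,2)=. -> step gives (0,1)='O' but target has '.' -> reject
  (0,0)=. (0,2)=O (2,2)=O (3,2)=O -> step gives (0,1)='O' but target has '.' -> reject
  (0,0)=O (0,2)=. (2,2)=. (3,2)=. -> step gives (0,0)='O' but target has '.' -> reject
  (0,0)=O (0,2)=. (2,2)=. (3,2)=O -> step gives (0,0)='O' but target has '.' -> reject
  (0,0)=O (0,2)=. (2,2)=O (3,2)=. -> step gives (0,0)='O' but target has '.' -> reject
  (0,0)=O (0,2)=. (2,2)=O (3,2)=O -> step gives (0,0)='O' but target has '.' -> reject
  (0,0)=O (0,2)=O (2,2)=. (3,2)=. -> step gives (0,0)='O' but target has '.' -> reject
  (0,0)=O (0,2)=O (2,2)=. (3,2)=O -> step gives (0,0)='O' but target has '.' -> reject
  (0,0)=O (0,2)=O (2,2)=O (3,2)=. -> step gives (0,0)='O' but target has '.' -> reject
  (0,0)=O (0,2)=O (2,2)=O (3,2)=O -> step gives (0,0)='O' but target has '.' -> reject
Unique solution: (0,0)=dead, (0,2)=dead, (2,2)=dead, (3,2)=live.
Check: live-neighbor counts of every cell in the completed generation 0:
22211
22233
24231
12031
Applying B3/S23 to generation 0 with these counts gives:
.....
OO.OO
O..O.
...O.
which matches the target exactly.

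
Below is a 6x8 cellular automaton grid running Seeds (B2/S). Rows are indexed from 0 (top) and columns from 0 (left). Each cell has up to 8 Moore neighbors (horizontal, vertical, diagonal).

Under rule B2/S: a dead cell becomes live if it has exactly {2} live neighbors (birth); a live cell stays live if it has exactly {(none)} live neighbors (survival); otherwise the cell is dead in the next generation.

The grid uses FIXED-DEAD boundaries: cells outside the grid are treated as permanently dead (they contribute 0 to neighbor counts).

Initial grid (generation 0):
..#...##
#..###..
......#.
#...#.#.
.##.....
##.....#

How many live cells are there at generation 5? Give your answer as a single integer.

Simulating step by step:
Generation 0 (given above): 16 live cells
Generation 1: 13 live cells
.#......
.##.....
##.....#
..##...#
...#.###
........
Generation 2: 7 live cells
#.......
........
......#.
#....#..
........
....##.#
Generation 3: 3 live cells
........
........
.....#..
......#.
........
......#.
Generation 4: 5 live cells
........
........
......#.
.....#..
.....###
........
Generation 5: 5 live cells
........
........
.....#..
....#...
....#...
.....#.#
Population at generation 5: 5

Answer: 5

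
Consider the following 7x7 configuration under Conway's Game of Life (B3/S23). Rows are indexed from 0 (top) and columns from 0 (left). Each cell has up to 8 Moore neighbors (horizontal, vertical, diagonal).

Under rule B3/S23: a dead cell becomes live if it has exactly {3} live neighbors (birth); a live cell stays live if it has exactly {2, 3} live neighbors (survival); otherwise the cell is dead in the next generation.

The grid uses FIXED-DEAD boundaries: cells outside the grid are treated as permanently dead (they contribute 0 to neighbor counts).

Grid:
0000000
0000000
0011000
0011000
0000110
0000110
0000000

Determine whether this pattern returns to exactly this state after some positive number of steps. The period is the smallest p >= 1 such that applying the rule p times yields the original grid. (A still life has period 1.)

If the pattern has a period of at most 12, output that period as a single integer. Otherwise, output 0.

Answer: 2

Derivation:
Simulating and comparing each generation to the original:
Gen 0 (original, given above): 8 live cells
Gen 1: 6 live cells, differs from original
Gen 2: 8 live cells, MATCHES original -> period = 2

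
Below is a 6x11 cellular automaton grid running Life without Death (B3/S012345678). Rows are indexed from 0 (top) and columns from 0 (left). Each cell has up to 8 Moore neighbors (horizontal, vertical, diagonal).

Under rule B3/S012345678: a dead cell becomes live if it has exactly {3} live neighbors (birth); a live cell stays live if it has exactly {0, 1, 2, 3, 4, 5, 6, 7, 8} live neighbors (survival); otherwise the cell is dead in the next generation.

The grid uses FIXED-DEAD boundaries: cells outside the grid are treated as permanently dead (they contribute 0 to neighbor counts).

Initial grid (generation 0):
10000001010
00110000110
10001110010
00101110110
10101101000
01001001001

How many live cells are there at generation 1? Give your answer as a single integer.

Answer: 40

Derivation:
Simulating step by step:
Generation 0 (given above): 27 live cells
Generation 1: 40 live cells
10000001010
01111111111
11101110011
00101110110
10101101010
01011111001
Population at generation 1: 40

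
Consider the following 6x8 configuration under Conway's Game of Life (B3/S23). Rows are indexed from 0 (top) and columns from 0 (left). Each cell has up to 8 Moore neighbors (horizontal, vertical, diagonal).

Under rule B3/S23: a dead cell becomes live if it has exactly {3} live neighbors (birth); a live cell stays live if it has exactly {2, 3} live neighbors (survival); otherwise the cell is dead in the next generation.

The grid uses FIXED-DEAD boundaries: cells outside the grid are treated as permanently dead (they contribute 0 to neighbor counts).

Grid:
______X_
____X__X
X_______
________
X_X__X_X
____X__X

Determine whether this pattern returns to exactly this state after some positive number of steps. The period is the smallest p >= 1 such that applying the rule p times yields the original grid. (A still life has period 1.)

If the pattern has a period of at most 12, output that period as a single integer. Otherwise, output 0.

Simulating and comparing each generation to the original:
Gen 0 (original, given above): 10 live cells
Gen 1: 3 live cells, differs from original
Gen 2: 0 live cells, differs from original
Gen 3: 0 live cells, differs from original
Gen 4: 0 live cells, differs from original
Gen 5: 0 live cells, differs from original
Gen 6: 0 live cells, differs from original
Gen 7: 0 live cells, differs from original
Gen 8: 0 live cells, differs from original
Gen 9: 0 live cells, differs from original
Gen 10: 0 live cells, differs from original
Gen 11: 0 live cells, differs from original
Gen 12: 0 live cells, differs from original
No period found within 12 steps.

Answer: 0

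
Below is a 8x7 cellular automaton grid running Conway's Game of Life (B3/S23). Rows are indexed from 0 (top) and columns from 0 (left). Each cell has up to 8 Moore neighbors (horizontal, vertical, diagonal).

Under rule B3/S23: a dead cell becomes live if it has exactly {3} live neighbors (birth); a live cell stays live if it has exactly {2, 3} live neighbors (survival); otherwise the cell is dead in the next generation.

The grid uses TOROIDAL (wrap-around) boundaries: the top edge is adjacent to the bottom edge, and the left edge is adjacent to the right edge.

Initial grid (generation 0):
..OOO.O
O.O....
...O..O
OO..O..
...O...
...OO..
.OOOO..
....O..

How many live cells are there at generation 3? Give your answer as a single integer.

Simulating step by step:
Generation 0 (given above): 19 live cells
Generation 1: 22 live cells
.OO.OO.
OOO.OOO
..OO..O
O.OOO..
..OO...
.......
..O..O.
.O.....
Generation 2: 11 live cells
....O..
.......
.......
....O..
.OO.O..
..OO...
.......
.O.OOO.
Generation 3: 13 live cells
...OOO.
.......
.......
...O...
.OO.O..
.OOO...
.......
...OOO.
Population at generation 3: 13

Answer: 13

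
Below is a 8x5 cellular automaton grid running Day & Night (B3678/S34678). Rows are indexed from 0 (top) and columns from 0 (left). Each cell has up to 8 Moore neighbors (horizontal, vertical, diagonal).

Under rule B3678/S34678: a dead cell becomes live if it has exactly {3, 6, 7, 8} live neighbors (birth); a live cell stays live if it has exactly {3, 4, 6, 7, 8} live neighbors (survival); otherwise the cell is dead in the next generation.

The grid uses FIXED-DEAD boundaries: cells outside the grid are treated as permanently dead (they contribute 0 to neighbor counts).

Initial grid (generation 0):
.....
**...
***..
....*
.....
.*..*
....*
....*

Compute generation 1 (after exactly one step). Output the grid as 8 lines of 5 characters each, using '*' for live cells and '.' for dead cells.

Simulating step by step:
Generation 0 (given above): 10 live cells
Generation 1: 7 live cells
(generation 1 grid is the final answer)

Answer: .....
***..
**...
.*...
.....
.....
...*.
.....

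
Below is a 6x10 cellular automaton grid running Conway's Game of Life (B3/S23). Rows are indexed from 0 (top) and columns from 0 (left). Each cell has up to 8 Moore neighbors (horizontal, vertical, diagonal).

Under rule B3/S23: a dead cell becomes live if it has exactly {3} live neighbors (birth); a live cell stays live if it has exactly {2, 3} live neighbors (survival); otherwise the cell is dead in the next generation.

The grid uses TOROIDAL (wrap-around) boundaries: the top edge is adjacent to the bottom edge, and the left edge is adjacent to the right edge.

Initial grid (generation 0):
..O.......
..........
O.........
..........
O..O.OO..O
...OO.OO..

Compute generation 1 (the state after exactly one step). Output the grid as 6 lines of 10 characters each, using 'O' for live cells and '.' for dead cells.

Simulating step by step:
Generation 0 (given above): 11 live cells
Generation 1: 12 live cells
(generation 1 grid is the final answer)

Answer: ...O......
..........
..........
O........O
...O.OOO..
..OOO.OO..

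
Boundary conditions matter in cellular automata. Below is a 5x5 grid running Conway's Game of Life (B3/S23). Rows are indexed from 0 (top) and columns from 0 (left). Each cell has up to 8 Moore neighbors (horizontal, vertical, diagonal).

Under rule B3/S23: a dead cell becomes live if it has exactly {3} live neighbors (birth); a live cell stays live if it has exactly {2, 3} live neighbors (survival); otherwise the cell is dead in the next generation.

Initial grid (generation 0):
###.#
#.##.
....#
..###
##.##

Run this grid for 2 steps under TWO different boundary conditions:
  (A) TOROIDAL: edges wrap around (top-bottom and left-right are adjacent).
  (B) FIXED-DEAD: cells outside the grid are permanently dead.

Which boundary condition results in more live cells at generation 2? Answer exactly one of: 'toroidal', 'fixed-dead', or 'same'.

Answer: fixed-dead

Derivation:
Under TOROIDAL boundary, generation 2:
.....
.#...
#....
###..
.....
Population = 5

Under FIXED-DEAD boundary, generation 2:
...#.
#.#..
#....
####.
.##..
Population = 10

Comparison: toroidal=5, fixed-dead=10 -> fixed-dead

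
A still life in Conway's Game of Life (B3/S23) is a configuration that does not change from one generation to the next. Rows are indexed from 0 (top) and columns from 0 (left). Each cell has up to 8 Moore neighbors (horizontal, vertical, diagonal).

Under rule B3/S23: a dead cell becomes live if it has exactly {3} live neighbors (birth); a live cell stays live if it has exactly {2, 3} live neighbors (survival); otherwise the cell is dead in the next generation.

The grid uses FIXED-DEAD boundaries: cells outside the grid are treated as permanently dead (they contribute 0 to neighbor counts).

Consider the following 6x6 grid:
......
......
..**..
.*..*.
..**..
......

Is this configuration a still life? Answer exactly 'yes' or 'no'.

Compute generation 1 and compare to generation 0 (given above):
Generation 1:
......
......
..**..
.*..*.
..**..
......
The grids are IDENTICAL -> still life.

Answer: yes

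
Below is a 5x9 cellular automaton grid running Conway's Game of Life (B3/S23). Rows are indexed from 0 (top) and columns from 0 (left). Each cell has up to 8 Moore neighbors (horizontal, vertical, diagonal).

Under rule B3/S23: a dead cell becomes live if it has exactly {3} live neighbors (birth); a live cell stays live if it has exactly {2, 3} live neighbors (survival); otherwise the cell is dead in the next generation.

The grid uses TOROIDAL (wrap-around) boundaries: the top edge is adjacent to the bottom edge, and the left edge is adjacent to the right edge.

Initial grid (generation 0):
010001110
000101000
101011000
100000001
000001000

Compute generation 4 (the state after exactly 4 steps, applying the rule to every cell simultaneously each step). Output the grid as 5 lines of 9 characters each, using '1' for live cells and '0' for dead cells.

Simulating step by step:
Generation 0 (given above): 13 live cells
Generation 1: 19 live cells
000001000
011100000
110111001
110011001
100001011
Generation 2: 16 live cells
111010101
010101000
000001001
001100000
010001010
Generation 3: 20 live cells
000110111
010101111
000100000
001010100
000011111
Generation 4: 10 live cells
(generation 4 grid is the final answer)

Answer: 001100000
100101001
000100000
000010100
000000001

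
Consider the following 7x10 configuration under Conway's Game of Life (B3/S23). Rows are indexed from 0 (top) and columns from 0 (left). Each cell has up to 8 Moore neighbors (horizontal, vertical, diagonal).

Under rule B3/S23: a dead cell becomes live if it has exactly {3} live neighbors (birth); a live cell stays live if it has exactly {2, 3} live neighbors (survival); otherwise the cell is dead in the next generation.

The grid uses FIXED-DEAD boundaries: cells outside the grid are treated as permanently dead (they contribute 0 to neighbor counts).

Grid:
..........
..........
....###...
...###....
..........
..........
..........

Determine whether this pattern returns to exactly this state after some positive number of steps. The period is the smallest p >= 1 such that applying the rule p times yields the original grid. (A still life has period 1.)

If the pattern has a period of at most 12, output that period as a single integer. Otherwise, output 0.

Answer: 2

Derivation:
Simulating and comparing each generation to the original:
Gen 0 (original, given above): 6 live cells
Gen 1: 6 live cells, differs from original
Gen 2: 6 live cells, MATCHES original -> period = 2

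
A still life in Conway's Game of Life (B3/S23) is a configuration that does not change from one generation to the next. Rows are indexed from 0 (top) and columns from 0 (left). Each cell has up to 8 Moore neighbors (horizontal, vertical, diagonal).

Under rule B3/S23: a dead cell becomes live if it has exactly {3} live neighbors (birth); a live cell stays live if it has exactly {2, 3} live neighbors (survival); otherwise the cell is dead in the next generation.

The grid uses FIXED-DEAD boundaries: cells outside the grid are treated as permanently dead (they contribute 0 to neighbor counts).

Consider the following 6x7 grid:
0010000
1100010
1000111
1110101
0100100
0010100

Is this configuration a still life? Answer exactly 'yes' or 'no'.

Answer: no

Derivation:
Compute generation 1 and compare to generation 0 (given above):
Generation 1:
0100000
1100111
0011101
1010101
1000100
0001000
Cell (0,1) differs: gen0=0 vs gen1=1 -> NOT a still life.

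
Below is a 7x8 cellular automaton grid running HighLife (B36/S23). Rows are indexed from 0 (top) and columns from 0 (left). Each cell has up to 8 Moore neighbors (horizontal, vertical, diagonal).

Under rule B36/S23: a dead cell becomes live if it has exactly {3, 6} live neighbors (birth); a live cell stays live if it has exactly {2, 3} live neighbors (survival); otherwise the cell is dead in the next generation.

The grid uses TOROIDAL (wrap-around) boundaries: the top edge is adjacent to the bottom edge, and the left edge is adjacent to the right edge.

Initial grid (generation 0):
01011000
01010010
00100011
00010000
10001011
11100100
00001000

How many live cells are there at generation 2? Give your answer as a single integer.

Simulating step by step:
Generation 0 (given above): 19 live cells
Generation 1: 33 live cells
00011100
11011111
00110011
10010100
10111111
11011110
10001100
Generation 2: 14 live cells
01100000
11000000
00001000
10001011
00000000
00000001
11100001
Population at generation 2: 14

Answer: 14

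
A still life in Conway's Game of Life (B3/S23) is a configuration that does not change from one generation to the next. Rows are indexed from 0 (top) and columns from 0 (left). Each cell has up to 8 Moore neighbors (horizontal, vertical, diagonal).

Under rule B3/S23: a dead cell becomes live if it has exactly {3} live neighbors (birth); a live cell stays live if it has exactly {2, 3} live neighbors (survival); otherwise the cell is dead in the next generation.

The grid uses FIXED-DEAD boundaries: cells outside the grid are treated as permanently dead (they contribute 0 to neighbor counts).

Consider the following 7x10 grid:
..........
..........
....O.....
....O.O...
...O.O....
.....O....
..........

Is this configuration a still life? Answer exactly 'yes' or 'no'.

Answer: no

Derivation:
Compute generation 1 and compare to generation 0 (given above):
Generation 1:
..........
..........
.....O....
...OO.....
.....OO...
....O.....
..........
Cell (2,4) differs: gen0=1 vs gen1=0 -> NOT a still life.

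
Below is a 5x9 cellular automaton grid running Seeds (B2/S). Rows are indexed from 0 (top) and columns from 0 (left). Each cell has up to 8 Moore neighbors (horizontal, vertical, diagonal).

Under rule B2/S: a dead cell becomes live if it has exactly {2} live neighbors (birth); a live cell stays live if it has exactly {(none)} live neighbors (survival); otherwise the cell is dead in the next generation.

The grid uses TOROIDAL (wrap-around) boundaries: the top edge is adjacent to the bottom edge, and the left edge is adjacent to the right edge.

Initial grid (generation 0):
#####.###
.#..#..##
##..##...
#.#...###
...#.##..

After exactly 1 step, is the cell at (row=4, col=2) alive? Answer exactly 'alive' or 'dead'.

Simulating step by step:
Generation 0 (given above): 24 live cells
Generation 1: 0 live cells
.........
.........
.........
.........
.........

Cell (4,2) at generation 1: 0 -> dead

Answer: dead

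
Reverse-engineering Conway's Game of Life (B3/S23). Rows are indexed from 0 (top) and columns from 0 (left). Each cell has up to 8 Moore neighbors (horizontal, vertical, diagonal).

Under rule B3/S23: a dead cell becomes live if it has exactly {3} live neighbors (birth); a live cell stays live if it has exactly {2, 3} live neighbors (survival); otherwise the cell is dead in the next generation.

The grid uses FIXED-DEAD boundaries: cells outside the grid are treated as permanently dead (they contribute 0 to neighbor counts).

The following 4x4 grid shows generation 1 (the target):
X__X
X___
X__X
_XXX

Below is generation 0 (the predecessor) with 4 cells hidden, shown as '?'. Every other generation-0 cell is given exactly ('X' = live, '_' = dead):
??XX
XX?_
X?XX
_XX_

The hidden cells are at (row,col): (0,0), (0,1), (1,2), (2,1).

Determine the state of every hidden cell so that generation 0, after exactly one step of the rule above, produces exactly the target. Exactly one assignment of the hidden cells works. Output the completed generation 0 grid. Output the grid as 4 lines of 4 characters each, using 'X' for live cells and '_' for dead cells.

Hidden generation-0 cells (in order): (0,0), (0,1), (1,2), (2,1).
A hidden cell only influences target cells in its own 3x3 neighborhood. Try each of the 2^4 = 16 assignments, step the completed generation 0 forward once under B3/S23, and compare with the target:
  (0,0)=_ (0,1)=_ (1,2)=_ (2,1)=_ -> step gives (0,0)='_' but target has 'X' -> reject
  (0,0)=_ (0,1)=_ (1,2)=_ (2,1)=X -> step gives (0,0)='_' but target has 'X' -> reject
  (0,0)=_ (0,1)=_ (1,2)=X (2,1)=_ -> step gives (0,0)='_' but target has 'X' -> reject
  (0,0)=_ (0,1)=_ (1,2)=X (2,1)=X -> step gives (0,0)='_' but target has 'X' -> reject
  (0,0)=_ (0,1)=X (1,2)=_ (2,1)=_ -> step gives (0,1)='X' but target has '_' -> reject
  (0,0)=_ (0,1)=X (1,2)=_ (2,1)=X -> step gives (0,1)='X' but target has '_' -> reject
  (0,0)=_ (0,1)=X (1,2)=X (2,1)=_ -> step reproduces the target at every cell -> ACCEPT
  (0,0)=_ (0,1)=X (1,2)=X (2,1)=X -> step gives (1,0)='_' but target has 'X' -> reject
  (0,0)=X (0,1)=_ (1,2)=_ (2,1)=_ -> step gives (0,2)='X' but target has '_' -> reject
  (0,0)=X (0,1)=_ (1,2)=_ (2,1)=X -> step gives (0,2)='X' but target has '_' -> reject
  (0,0)=X (0,1)=_ (1,2)=X (2,1)=_ -> step gives (0,2)='X' but target has '_' -> reject
  (0,0)=X (0,1)=_ (1,2)=X (2,1)=X -> step gives (0,2)='X' but target has '_' -> reject
  (0,0)=X (0,1)=X (1,2)=_ (2,1)=_ -> step gives (0,2)='X' but target has '_' -> reject
  (0,0)=X (0,1)=X (1,2)=_ (2,1)=X -> step gives (0,2)='X' but target has '_' -> reject
  (0,0)=X (0,1)=X (1,2)=X (2,1)=_ -> step gives (1,0)='_' but target has 'X' -> reject
  (0,0)=X (0,1)=X (1,2)=X (2,1)=X -> step gives (1,0)='_' but target has 'X' -> reject
Unique solution: (0,0)=dead, (0,1)=live, (1,2)=live, (2,1)=dead.
Check: live-neighbor counts of every cell in the completed generation 0:
3442
3665
3753
2333
Applying B3/S23 to generation 0 with these counts gives:
X__X
X___
X__X
_XXX
which matches the target exactly.

Answer: _XXX
XXX_
X_XX
_XX_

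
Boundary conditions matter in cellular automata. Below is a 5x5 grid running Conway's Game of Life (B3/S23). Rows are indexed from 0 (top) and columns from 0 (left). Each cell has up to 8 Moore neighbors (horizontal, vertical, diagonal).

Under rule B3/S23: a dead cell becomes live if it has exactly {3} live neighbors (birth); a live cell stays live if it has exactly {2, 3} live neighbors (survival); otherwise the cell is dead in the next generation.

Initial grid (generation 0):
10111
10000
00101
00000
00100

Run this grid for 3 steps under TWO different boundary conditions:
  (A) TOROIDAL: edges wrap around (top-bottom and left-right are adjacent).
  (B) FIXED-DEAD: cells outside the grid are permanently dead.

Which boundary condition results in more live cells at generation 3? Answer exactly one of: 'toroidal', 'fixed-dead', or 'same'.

Answer: toroidal

Derivation:
Under TOROIDAL boundary, generation 3:
01000
00000
01110
00100
00100
Population = 6

Under FIXED-DEAD boundary, generation 3:
00110
00001
00110
00000
00000
Population = 5

Comparison: toroidal=6, fixed-dead=5 -> toroidal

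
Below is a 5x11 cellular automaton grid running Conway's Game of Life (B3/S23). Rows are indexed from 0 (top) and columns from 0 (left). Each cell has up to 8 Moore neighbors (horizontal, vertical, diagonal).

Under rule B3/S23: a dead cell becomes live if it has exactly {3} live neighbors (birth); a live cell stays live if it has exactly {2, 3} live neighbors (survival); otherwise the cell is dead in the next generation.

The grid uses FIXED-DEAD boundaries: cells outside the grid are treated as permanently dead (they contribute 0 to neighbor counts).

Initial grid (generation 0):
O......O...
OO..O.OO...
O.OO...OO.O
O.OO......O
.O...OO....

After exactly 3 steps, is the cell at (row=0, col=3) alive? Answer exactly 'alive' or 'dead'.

Simulating step by step:
Generation 0 (given above): 20 live cells
Generation 1: 22 live cells
OO....OO...
O.OO..O....
O...O.OOOO.
O..OO.OO.O.
.OO........
Generation 2: 21 live cells
OOO...OO...
O.OO.......
O.O.O....O.
O.OOO.O..O.
.OOO.......
Generation 3: 12 live cells
O.OO.......
O..........
O...OO.....
O...OO.....
.O..O......

Cell (0,3) at generation 3: 1 -> alive

Answer: alive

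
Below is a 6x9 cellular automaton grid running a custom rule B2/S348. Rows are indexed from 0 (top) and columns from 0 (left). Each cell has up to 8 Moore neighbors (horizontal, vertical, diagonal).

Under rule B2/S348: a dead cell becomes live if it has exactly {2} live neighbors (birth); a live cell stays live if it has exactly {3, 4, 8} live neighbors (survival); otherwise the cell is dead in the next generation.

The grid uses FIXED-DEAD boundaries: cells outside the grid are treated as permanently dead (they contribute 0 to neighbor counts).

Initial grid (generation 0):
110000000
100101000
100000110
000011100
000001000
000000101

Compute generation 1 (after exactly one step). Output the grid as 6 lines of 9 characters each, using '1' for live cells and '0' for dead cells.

Answer: 001010000
101010010
010100100
000001100
000001000
000001010

Derivation:
Simulating step by step:
Generation 0 (given above): 14 live cells
Generation 1: 14 live cells
(generation 1 grid is the final answer)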